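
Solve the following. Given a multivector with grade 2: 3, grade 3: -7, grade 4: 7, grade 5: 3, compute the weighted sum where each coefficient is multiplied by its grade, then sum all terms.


Grade-weighted sum = sum of grade_k * coefficient_k
2*3 = 6
3*(-7) = -21
4*7 = 28
5*3 = 15
Total = 6 + (-21) + 28 + 15 = 28


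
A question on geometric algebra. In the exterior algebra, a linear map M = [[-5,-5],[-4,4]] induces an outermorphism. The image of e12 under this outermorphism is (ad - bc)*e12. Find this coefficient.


The outermorphism of a linear map f sends e1^e2 to f(e1)^f(e2).
f(e1) = -5*e1 - 4*e2
f(e2) = -5*e1 + 4*e2
f(e1) ^ f(e2) = (-5*e1 - 4*e2) ^ (-5*e1 + 4*e2)
= (-5)*4*e12 + (-4)*(-5)*e21
= (-20 - 20)*e12
= -40*e12
Coefficient = -40


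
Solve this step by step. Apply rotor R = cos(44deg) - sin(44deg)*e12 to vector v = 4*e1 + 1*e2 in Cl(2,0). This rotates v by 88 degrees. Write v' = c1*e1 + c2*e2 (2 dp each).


Rotor R = cos(44deg) - sin(44deg)*e12
Rotation angle theta = 2 * 44 = 88 degrees
v' = R*v*~R rotates v by theta.
cos(88deg) = 0.0349, sin(88deg) = 0.9994
v'_1 = 4*cos(88deg) - 1*sin(88deg)
= 4*0.0349 - 1*0.9994
= -0.86
v'_2 = 4*sin(88deg) + 1*cos(88deg)
= 4*0.9994 + 1*0.0349
= 4.03
v' = -0.86*e1 + 4.03*e2


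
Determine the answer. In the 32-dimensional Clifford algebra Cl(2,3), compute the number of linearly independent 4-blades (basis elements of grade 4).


Number of grade-k basis blades in Cl(p,q) with n = p + q is C(n, k).
n = 2 + 3 = 5
C(5, 4) = 5! / (4! * 1!)
= 120 / (24 * 1)
= 5


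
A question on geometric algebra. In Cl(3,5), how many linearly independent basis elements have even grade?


Even subalgebra dimension = 2^(n-1)
n = 3 + 5 = 8
2^(8 - 1) = 2^7 = 128
Verification: sum of C(8,k) for even k = 1 + 28 + 70 + 28 + 1 = 128
Result = 128


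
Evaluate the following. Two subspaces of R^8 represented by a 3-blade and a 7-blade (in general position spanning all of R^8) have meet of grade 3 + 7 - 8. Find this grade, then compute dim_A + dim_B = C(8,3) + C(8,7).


Meet grade = grade(A) + grade(B) - n
= 3 + 7 - 8 = 2
C(8,3) = 56
C(8,7) = 8
dim_A + dim_B = 56 + 8 = 64


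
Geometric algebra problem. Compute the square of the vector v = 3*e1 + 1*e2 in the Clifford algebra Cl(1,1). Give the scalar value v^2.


v^2 = sum of c_i^2 * e_i^2
Positive signature terms (e_i^2 = +1): 3^2 = 9
Negative signature terms (e_j^2 = -1): 1^2 = 1
v^2 = 9 - 1 = 8


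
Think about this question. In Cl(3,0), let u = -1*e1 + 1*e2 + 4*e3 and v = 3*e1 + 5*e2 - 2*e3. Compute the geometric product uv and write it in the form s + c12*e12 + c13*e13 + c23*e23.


In Cl(3,0): e_i^2 = 1, e_ie_j = -e_je_i for i != j.
Scalar part = u . v = (-1)*3 + 1*5 + 4*(-2)
= -3 + 5 + (-8) = -6
e12 coeff = (-1)*5 - 1*3 = -5 - 3 = -8
e13 coeff = (-1)*(-2) - 4*3 = 2 - 12 = -10
e23 coeff = 1*(-2) - 4*5 = -2 - 20 = -22
uv = -6 - 8*e12 - 10*e13 - 22*e23


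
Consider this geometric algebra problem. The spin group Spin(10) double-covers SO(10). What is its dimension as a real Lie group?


Spin(n) double-covers SO(n); both have Lie algebra so(n) of dimension n(n-1)/2.
n = 10
n(n-1) = 10 * 9 = 90
dim Spin(10) = 90/2 = 45


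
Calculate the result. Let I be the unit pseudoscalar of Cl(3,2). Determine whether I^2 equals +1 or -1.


The pseudoscalar I = e1...e_n (product of all n generators) of Cl(p,q) satisfies I^2 = (-1)^(q + n(n-1)/2).
p = 3, q = 2, n = p + q = 5
n(n-1)/2 = 5 * 4 / 2 = 10
Exponent = q + n(n-1)/2 = 2 + 10 = 12
I^2 = (-1)^12 = +1


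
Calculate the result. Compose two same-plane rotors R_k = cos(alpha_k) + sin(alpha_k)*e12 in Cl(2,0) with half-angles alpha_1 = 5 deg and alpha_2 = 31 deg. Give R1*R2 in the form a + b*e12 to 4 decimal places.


Same-plane rotors commute and their half-angles add:
R1*R2 = cos(a1 + a2) + sin(a1 + a2)*e12.
a1 + a2 = 5 + 31 = 36 deg
cos(36 deg) = 0.8090
sin(36 deg) = 0.5878
R1*R2 = 0.8090 + 0.5878*e12


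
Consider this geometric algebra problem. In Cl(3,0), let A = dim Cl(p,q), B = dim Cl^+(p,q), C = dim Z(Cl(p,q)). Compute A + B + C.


n = 3 + 0 = 3
Total dim = 2^3 = 8
Even subalgebra dim = 2^2 = 4
n is odd, so center dim = 2
Sum = 8 + 4 + 2 = 14


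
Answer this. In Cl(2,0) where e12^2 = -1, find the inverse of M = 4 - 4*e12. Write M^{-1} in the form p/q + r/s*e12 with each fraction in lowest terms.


M = 4 - 4*e12, where e12^2 = -1.
Since M commutes with its reverse ~M = a - b*e12, M * ~M = a^2 - b^2*e12^2 = a^2 + b^2.
So M^{-1} = ~M / (a^2 + b^2) = (a - b*e12)/(a^2 + b^2).
a^2 + b^2 = 16 + 16 = 32
Scalar part = 4/32 = 1/8
Bivector coeff = 4/32 = 1/8
M^{-1} = 1/8 + 1/8*e12


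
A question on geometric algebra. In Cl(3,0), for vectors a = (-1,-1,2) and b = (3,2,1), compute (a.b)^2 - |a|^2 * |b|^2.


a . b = (-1)*3 + (-1)*2 + 2*1
= -3 + (-2) + 2 = -3
|a|^2 = (-1)^2 + (-1)^2 + 2^2 = 6
|b|^2 = 3^2 + 2^2 + 1^2 = 14
(a.b)^2 = (-3)^2 = 9
|a|^2 * |b|^2 = 6 * 14 = 84
Result = 9 - 84 = -75


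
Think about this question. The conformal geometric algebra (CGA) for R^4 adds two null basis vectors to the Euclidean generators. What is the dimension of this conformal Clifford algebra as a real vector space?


The conformal model of R^4 uses Cl(5,1): the 4 Euclidean generators plus two extra orthogonal generators e+ (e+^2 = +1) and e- (e-^2 = -1), from which the null vectors e0, einf are built.
Number of generators m = 4 + 2 = 6.
dim Cl(p,q) = 2^m = 2^6 = 64


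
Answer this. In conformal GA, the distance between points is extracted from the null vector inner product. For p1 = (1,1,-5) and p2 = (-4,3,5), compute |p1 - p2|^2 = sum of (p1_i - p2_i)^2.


p1 - p2 = (5, -2, -10)
|p1 - p2|^2 = 5^2 + (-2)^2 + (-10)^2
= 25 + 4 + 100
= 129


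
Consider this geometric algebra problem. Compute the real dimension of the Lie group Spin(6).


Spin(n) double-covers SO(n); both have Lie algebra so(n) of dimension n(n-1)/2.
n = 6
n(n-1) = 6 * 5 = 30
dim Spin(6) = 30/2 = 15


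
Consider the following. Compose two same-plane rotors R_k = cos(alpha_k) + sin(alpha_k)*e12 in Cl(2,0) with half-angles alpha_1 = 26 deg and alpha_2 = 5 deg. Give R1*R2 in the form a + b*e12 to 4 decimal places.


Same-plane rotors commute and their half-angles add:
R1*R2 = cos(a1 + a2) + sin(a1 + a2)*e12.
a1 + a2 = 26 + 5 = 31 deg
cos(31 deg) = 0.8572
sin(31 deg) = 0.5150
R1*R2 = 0.8572 + 0.5150*e12


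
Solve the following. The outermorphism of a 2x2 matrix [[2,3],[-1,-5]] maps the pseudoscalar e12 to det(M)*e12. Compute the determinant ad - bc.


The outermorphism of a linear map f sends e1^e2 to f(e1)^f(e2).
f(e1) = 2*e1 - 1*e2
f(e2) = 3*e1 - 5*e2
f(e1) ^ f(e2) = (2*e1 - 1*e2) ^ (3*e1 - 5*e2)
= 2*(-5)*e12 + (-1)*3*e21
= (-10 - (-3))*e12
= -7*e12
Coefficient = -7


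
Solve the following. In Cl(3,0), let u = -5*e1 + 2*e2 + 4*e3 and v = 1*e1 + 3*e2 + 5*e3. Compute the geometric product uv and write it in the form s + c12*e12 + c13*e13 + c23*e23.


In Cl(3,0): e_i^2 = 1, e_ie_j = -e_je_i for i != j.
Scalar part = u . v = (-5)*1 + 2*3 + 4*5
= -5 + 6 + 20 = 21
e12 coeff = (-5)*3 - 2*1 = -15 - 2 = -17
e13 coeff = (-5)*5 - 4*1 = -25 - 4 = -29
e23 coeff = 2*5 - 4*3 = 10 - 12 = -2
uv = 21 - 17*e12 - 29*e13 - 2*e23


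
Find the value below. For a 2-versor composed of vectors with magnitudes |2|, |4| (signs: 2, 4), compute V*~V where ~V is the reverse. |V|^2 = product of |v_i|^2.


Each vector v_i has |v_i|^2 = s_i^2
Squared scales: 2^2 = 4, 4^2 = 16
|V|^2 = 4 * 16
= 64


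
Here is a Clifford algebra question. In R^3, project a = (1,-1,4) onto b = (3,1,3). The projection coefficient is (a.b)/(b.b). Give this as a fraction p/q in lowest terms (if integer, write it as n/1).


Projection coefficient = (a . b) / (b . b)
a . b = 1*3 + (-1)*1 + 4*3
= 3 + (-1) + 12 = 14
b . b = 3^2 + 1^2 + 3^2
= 9 + 1 + 9 = 19
Coefficient = 14/19
In lowest terms: 14/19


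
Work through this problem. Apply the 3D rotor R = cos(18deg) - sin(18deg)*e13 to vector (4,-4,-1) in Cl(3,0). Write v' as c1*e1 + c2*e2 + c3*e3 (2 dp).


Rotor R = cos(18deg) - sin(18deg)*e13
Rotation angle theta = 2 * 18 = 36 degrees in the e13 plane (e1 -> e3).
The component perpendicular to the plane (e2) is invariant: v'_2 = v2 = -4.00
cos(36deg) = 0.8090, sin(36deg) = 0.5878
v'_1 = v1*cos(theta) - v3*sin(theta) = 4*0.8090 - (-1)*0.5878 = 3.82
v'_3 = v1*sin(theta) + v3*cos(theta) = 4*0.5878 + (-1)*0.8090 = 1.54
v' = 3.82*e1 - 4.00*e2 + 1.54*e3


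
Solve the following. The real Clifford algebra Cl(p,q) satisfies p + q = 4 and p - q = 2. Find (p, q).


We need p + q = 4 and p - q = 2.
Adding: 2p = 4 + 2 = 6, so p = 3.
Then q = 4 - 3 = 1.
(p, q) = (3, 1)


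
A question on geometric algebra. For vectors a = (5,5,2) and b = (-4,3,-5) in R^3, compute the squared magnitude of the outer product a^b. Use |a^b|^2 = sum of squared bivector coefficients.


a wedge b = (a1*b2 - a2*b1)*e12 + (a1*b3 - a3*b1)*e13 + (a2*b3 - a3*b2)*e23
e12 coeff: 5*3 - 5*(-4) = 15 - (-20) = 35
e13 coeff: 5*(-5) - 2*(-4) = -25 - (-8) = -17
e23 coeff: 5*(-5) - 2*3 = -25 - 6 = -31
|a wedge b|^2 = 35^2 + (-17)^2 + (-31)^2
= 1225 + 289 + 961
= 2475


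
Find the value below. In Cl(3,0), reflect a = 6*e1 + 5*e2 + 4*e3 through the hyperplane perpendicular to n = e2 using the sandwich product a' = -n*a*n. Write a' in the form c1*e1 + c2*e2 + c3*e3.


Reflection formula: a' = -n*a*n, with n = e2 (unit vector, n^2 = 1).
For reflection through hyperplane perp to e2:
The component along e2 flips sign, others stay.
a = (6, 5, 4)
a' = (6, -5, 4)
a' = 6*e1 - 5*e2 + 4*e3


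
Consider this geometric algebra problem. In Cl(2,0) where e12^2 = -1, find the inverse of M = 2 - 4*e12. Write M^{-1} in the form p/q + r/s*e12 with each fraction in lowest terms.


M = 2 - 4*e12, where e12^2 = -1.
Since M commutes with its reverse ~M = a - b*e12, M * ~M = a^2 - b^2*e12^2 = a^2 + b^2.
So M^{-1} = ~M / (a^2 + b^2) = (a - b*e12)/(a^2 + b^2).
a^2 + b^2 = 4 + 16 = 20
Scalar part = 2/20 = 1/10
Bivector coeff = 4/20 = 1/5
M^{-1} = 1/10 + 1/5*e12


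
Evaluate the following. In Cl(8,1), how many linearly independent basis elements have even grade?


Even subalgebra dimension = 2^(n-1)
n = 8 + 1 = 9
2^(9 - 1) = 2^8 = 256
Verification: sum of C(9,k) for even k = 1 + 36 + 126 + 84 + 9 = 256
Result = 256


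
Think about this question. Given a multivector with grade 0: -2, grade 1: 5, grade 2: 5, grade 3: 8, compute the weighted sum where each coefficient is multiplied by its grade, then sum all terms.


Grade-weighted sum = sum of grade_k * coefficient_k
0*(-2) = 0
1*5 = 5
2*5 = 10
3*8 = 24
Total = 0 + 5 + 10 + 24 = 39


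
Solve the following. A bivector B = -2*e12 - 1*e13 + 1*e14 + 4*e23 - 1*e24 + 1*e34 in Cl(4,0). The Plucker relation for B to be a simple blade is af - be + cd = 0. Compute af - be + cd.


Plucker relation: af - be + cd
a*f = (-2)*1 = -2
b*e = (-1)*(-1) = 1
c*d = 1*4 = 4
af - be + cd = -2 - 1 + 4
= 1


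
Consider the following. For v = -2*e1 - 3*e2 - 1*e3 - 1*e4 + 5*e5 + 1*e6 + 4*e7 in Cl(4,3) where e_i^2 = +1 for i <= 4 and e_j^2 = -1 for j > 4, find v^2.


v^2 = sum of c_i^2 * e_i^2
Positive signature terms (e_i^2 = +1): (-2)^2 + (-3)^2 + (-1)^2 + (-1)^2 = 15
Negative signature terms (e_j^2 = -1): 5^2 + 1^2 + 4^2 = 42
v^2 = 15 - 42 = -27


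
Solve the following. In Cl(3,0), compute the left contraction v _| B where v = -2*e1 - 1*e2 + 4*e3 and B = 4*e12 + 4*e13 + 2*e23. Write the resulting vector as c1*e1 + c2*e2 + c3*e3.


Left contraction v _| B = <vB>_1 (grade-1 part of the geometric product vB).
Using e1_|e12 = e2, e2_|e12 = -e1, e1_|e13 = e3, e3_|e13 = -e1, e2_|e23 = e3, e3_|e23 = -e2:
e1 coeff: -v2*b12 - v3*b13 = -(-1)*(4) - (4)*(4) = -12
e2 coeff: v1*b12 - v3*b23 = (-2)*(4) - (4)*(2) = -16
e3 coeff: v1*b13 + v2*b23 = (-2)*(4) + (-1)*(2) = -10
v _| B = -12*e1 - 16*e2 - 10*e3


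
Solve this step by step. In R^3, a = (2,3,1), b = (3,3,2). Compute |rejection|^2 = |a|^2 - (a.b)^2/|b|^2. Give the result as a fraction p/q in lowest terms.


|a|^2 = 2^2 + 3^2 + 1^2 = 14
|b|^2 = 3^2 + 3^2 + 2^2 = 22
a . b = 2*3 + 3*3 + 1*2 = 17
(a.b)^2 = 17^2 = 289
|rej|^2 = 14 - 289/22
= (308 - 289)/22
= 19/22
In lowest terms: 19/22


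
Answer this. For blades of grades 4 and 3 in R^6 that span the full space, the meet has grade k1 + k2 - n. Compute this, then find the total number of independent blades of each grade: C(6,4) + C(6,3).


Meet grade = grade(A) + grade(B) - n
= 4 + 3 - 6 = 1
C(6,4) = 15
C(6,3) = 20
dim_A + dim_B = 15 + 20 = 35


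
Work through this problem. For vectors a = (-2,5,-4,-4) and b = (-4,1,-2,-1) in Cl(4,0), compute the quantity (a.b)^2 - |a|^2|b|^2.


a . b = (-2)*(-4) + 5*1 + (-4)*(-2) + (-4)*(-1)
= 8 + 5 + 8 + 4 = 25
|a|^2 = (-2)^2 + 5^2 + (-4)^2 + (-4)^2 = 61
|b|^2 = (-4)^2 + 1^2 + (-2)^2 + (-1)^2 = 22
(a.b)^2 = 25^2 = 625
|a|^2 * |b|^2 = 61 * 22 = 1342
Result = 625 - 1342 = -717


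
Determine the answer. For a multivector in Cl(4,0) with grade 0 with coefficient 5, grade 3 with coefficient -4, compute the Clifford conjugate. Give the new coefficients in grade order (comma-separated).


Clifford conjugate sign for grade k: (-1)^(k(k+1)/2)
Grade 0: (-1)^(0*1/2) = (-1)^0 = 1, coeff 5 -> 5
Grade 3: (-1)^(3*4/2) = (-1)^6 = 1, coeff -4 -> -4
Conjugated coefficients: 5, -4


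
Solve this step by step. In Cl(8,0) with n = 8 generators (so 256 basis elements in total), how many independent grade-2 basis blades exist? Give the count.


Number of grade-k basis blades in Cl(p,q) with n = p + q is C(n, k).
n = 8 + 0 = 8
C(8, 2) = 8! / (2! * 6!)
= 40320 / (2 * 720)
= 28


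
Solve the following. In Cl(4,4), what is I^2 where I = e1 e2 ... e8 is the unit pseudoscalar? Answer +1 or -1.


The pseudoscalar I = e1...e_n (product of all n generators) of Cl(p,q) satisfies I^2 = (-1)^(q + n(n-1)/2).
p = 4, q = 4, n = p + q = 8
n(n-1)/2 = 8 * 7 / 2 = 28
Exponent = q + n(n-1)/2 = 4 + 28 = 32
I^2 = (-1)^32 = +1


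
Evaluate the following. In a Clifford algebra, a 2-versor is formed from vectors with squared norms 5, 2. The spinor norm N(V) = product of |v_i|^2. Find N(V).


Spinor norm N(V) = |v1|^2 * |v2|^2 * ... * |v2|^2
= 5 * 2
Running product: 5, 10
N(V) = 10


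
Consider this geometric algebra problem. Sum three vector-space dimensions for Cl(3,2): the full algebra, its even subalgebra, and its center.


n = 3 + 2 = 5
Total dim = 2^5 = 32
Even subalgebra dim = 2^4 = 16
n is odd, so center dim = 2
Sum = 32 + 16 + 2 = 50


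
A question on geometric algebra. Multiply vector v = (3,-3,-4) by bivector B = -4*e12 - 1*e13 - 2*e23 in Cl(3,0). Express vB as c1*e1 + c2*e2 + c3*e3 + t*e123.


vB has grade-1 (vector) and grade-3 (trivector) parts: vB = (v _| B) + (v ^ B).
Vector part <vB>_1:
  e1: -v2*b12 - v3*b13 = -(-3)*(-4) - (-4)*(-1) = -16
  e2: v1*b12 - v3*b23 = (3)*(-4) - (-4)*(-2) = -20
  e3: v1*b13 + v2*b23 = (3)*(-1) + (-3)*(-2) = 3
Trivector part <vB>_3:
  e123: v1*b23 - v2*b13 + v3*b12 = (3)*(-2) - (-3)*(-1) + (-4)*(-4) = 7
vB = -16*e1 - 20*e2 + 3*e3 + 7*e123


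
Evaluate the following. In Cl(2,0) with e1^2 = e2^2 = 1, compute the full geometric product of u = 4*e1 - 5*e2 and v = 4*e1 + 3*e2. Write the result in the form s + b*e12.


Expand: (4*e1 - 5*e2)(4*e1 + 3*e2)
= 4*4*e1e1 + 4*3*e1e2 + (-5)*4*e2e1 + (-5)*3*e2e2
Using e1^2 = e2^2 = 1, e2e1 = -e1e2:
Scalar part s = 4*4 + (-5)*3 = 16 + (-15) = 1
Bivector part b = 4*3 - (-5)*4 = 12 - (-20) = 32
uv = 1 + 32*e12


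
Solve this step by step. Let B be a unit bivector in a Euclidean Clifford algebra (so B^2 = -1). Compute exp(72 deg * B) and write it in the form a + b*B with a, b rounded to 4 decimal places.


For a unit bivector B with B^2 = -1, the exponential series gives
e^(theta*B) = cos(theta) + sin(theta)*B (the GA analogue of Euler's formula).
theta = 72 degrees = 1.256637 rad
cos(72 deg) = 0.3090
sin(72 deg) = 0.9511
exp(theta*B) = 0.3090 + 0.9511*B


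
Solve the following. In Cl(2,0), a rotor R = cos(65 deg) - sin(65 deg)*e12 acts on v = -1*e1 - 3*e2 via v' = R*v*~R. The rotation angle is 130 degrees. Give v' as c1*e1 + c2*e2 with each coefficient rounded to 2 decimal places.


Rotor R = cos(65deg) - sin(65deg)*e12
Rotation angle theta = 2 * 65 = 130 degrees
v' = R*v*~R rotates v by theta.
cos(130deg) = -0.6428, sin(130deg) = 0.7660
v'_1 = -1*cos(130deg) - (-3)*sin(130deg)
= -1*(-0.6428) - (-3)*0.7660
= 2.94
v'_2 = -1*sin(130deg) + (-3)*cos(130deg)
= -1*0.7660 + (-3)*(-0.6428)
= 1.16
v' = 2.94*e1 + 1.16*e2


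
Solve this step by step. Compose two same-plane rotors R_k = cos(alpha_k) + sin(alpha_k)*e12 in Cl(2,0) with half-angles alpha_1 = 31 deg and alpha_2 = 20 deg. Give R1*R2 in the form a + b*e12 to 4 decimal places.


Same-plane rotors commute and their half-angles add:
R1*R2 = cos(a1 + a2) + sin(a1 + a2)*e12.
a1 + a2 = 31 + 20 = 51 deg
cos(51 deg) = 0.6293
sin(51 deg) = 0.7771
R1*R2 = 0.6293 + 0.7771*e12


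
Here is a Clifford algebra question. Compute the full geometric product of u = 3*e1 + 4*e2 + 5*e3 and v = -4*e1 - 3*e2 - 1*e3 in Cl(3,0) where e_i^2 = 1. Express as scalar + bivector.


In Cl(3,0): e_i^2 = 1, e_ie_j = -e_je_i for i != j.
Scalar part = u . v = 3*(-4) + 4*(-3) + 5*(-1)
= -12 + (-12) + (-5) = -29
e12 coeff = 3*(-3) - 4*(-4) = -9 - (-16) = 7
e13 coeff = 3*(-1) - 5*(-4) = -3 - (-20) = 17
e23 coeff = 4*(-1) - 5*(-3) = -4 - (-15) = 11
uv = -29 + 7*e12 + 17*e13 + 11*e23


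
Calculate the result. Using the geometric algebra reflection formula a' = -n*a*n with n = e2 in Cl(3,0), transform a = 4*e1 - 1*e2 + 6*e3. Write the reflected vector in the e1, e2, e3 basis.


Reflection formula: a' = -n*a*n, with n = e2 (unit vector, n^2 = 1).
For reflection through hyperplane perp to e2:
The component along e2 flips sign, others stay.
a = (4, -1, 6)
a' = (4, 1, 6)
a' = 4*e1 + 1*e2 + 6*e3


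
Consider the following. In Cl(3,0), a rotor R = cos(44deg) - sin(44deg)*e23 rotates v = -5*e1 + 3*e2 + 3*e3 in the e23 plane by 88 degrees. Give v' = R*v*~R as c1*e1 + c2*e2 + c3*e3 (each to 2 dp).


Rotor R = cos(44deg) - sin(44deg)*e23
Rotation angle theta = 2 * 44 = 88 degrees in the e23 plane (e2 -> e3).
The component perpendicular to the plane (e1) is invariant: v'_1 = v1 = -5.00
cos(88deg) = 0.0349, sin(88deg) = 0.9994
v'_2 = v2*cos(theta) - v3*sin(theta) = 3*0.0349 - 3*0.9994 = -2.89
v'_3 = v2*sin(theta) + v3*cos(theta) = 3*0.9994 + 3*0.0349 = 3.10
v' = -5.00*e1 - 2.89*e2 + 3.10*e3


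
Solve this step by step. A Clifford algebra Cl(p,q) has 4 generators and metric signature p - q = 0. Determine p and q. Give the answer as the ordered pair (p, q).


We need p + q = 4 and p - q = 0.
Adding: 2p = 4 + 0 = 4, so p = 2.
Then q = 4 - 2 = 2.
(p, q) = (2, 2)


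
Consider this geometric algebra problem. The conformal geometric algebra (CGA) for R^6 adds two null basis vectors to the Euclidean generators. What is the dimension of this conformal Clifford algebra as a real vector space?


The conformal model of R^6 uses Cl(7,1): the 6 Euclidean generators plus two extra orthogonal generators e+ (e+^2 = +1) and e- (e-^2 = -1), from which the null vectors e0, einf are built.
Number of generators m = 6 + 2 = 8.
dim Cl(p,q) = 2^m = 2^8 = 256


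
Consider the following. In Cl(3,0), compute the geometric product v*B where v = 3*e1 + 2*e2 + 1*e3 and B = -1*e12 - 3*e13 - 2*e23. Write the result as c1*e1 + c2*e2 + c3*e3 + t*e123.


vB has grade-1 (vector) and grade-3 (trivector) parts: vB = (v _| B) + (v ^ B).
Vector part <vB>_1:
  e1: -v2*b12 - v3*b13 = -(2)*(-1) - (1)*(-3) = 5
  e2: v1*b12 - v3*b23 = (3)*(-1) - (1)*(-2) = -1
  e3: v1*b13 + v2*b23 = (3)*(-3) + (2)*(-2) = -13
Trivector part <vB>_3:
  e123: v1*b23 - v2*b13 + v3*b12 = (3)*(-2) - (2)*(-3) + (1)*(-1) = -1
vB = 5*e1 - 1*e2 - 13*e3 - 1*e123


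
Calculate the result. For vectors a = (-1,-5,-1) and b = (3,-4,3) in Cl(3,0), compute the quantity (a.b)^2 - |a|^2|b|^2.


a . b = (-1)*3 + (-5)*(-4) + (-1)*3
= -3 + 20 + (-3) = 14
|a|^2 = (-1)^2 + (-5)^2 + (-1)^2 = 27
|b|^2 = 3^2 + (-4)^2 + 3^2 = 34
(a.b)^2 = 14^2 = 196
|a|^2 * |b|^2 = 27 * 34 = 918
Result = 196 - 918 = -722


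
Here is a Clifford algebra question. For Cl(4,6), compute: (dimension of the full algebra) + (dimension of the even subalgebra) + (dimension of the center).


n = 4 + 6 = 10
Total dim = 2^10 = 1024
Even subalgebra dim = 2^9 = 512
n is even, so center dim = 1
Sum = 1024 + 512 + 1 = 1537


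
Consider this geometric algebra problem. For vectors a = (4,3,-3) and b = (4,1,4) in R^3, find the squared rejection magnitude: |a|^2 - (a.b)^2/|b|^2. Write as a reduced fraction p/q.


|a|^2 = 4^2 + 3^2 + (-3)^2 = 34
|b|^2 = 4^2 + 1^2 + 4^2 = 33
a . b = 4*4 + 3*1 + (-3)*4 = 7
(a.b)^2 = 7^2 = 49
|rej|^2 = 34 - 49/33
= (1122 - 49)/33
= 1073/33
In lowest terms: 1073/33


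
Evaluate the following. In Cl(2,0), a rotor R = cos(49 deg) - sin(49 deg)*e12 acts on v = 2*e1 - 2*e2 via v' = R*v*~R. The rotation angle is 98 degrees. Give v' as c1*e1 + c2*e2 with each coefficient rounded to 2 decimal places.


Rotor R = cos(49deg) - sin(49deg)*e12
Rotation angle theta = 2 * 49 = 98 degrees
v' = R*v*~R rotates v by theta.
cos(98deg) = -0.1392, sin(98deg) = 0.9903
v'_1 = 2*cos(98deg) - (-2)*sin(98deg)
= 2*(-0.1392) - (-2)*0.9903
= 1.70
v'_2 = 2*sin(98deg) + (-2)*cos(98deg)
= 2*0.9903 + (-2)*(-0.1392)
= 2.26
v' = 1.70*e1 + 2.26*e2


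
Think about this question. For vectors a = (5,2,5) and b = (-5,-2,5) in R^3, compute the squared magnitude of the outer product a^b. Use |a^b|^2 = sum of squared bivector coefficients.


a wedge b = (a1*b2 - a2*b1)*e12 + (a1*b3 - a3*b1)*e13 + (a2*b3 - a3*b2)*e23
e12 coeff: 5*(-2) - 2*(-5) = -10 - (-10) = 0
e13 coeff: 5*5 - 5*(-5) = 25 - (-25) = 50
e23 coeff: 2*5 - 5*(-2) = 10 - (-10) = 20
|a wedge b|^2 = 0^2 + 50^2 + 20^2
= 0 + 2500 + 400
= 2900


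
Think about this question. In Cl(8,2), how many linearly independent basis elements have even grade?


Even subalgebra dimension = 2^(n-1)
n = 8 + 2 = 10
2^(10 - 1) = 2^9 = 512
Verification: sum of C(10,k) for even k = 1 + 45 + 210 + 210 + 45 + 1 = 512
Result = 512


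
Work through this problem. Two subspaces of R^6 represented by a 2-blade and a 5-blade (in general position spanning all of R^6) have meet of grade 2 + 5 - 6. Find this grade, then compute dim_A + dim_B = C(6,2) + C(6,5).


Meet grade = grade(A) + grade(B) - n
= 2 + 5 - 6 = 1
C(6,2) = 15
C(6,5) = 6
dim_A + dim_B = 15 + 6 = 21


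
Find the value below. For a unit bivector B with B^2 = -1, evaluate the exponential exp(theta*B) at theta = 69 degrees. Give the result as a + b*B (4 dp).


For a unit bivector B with B^2 = -1, the exponential series gives
e^(theta*B) = cos(theta) + sin(theta)*B (the GA analogue of Euler's formula).
theta = 69 degrees = 1.204277 rad
cos(69 deg) = 0.3584
sin(69 deg) = 0.9336
exp(theta*B) = 0.3584 + 0.9336*B


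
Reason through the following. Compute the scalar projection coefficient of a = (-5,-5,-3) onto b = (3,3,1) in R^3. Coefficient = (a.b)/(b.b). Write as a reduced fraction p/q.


Projection coefficient = (a . b) / (b . b)
a . b = (-5)*3 + (-5)*3 + (-3)*1
= -15 + (-15) + (-3) = -33
b . b = 3^2 + 3^2 + 1^2
= 9 + 9 + 1 = 19
Coefficient = -33/19
In lowest terms: -33/19


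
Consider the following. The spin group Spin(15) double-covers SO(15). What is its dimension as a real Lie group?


Spin(n) double-covers SO(n); both have Lie algebra so(n) of dimension n(n-1)/2.
n = 15
n(n-1) = 15 * 14 = 210
dim Spin(15) = 210/2 = 105


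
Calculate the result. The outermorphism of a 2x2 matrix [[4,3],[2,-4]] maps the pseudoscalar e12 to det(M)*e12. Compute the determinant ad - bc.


The outermorphism of a linear map f sends e1^e2 to f(e1)^f(e2).
f(e1) = 4*e1 + 2*e2
f(e2) = 3*e1 - 4*e2
f(e1) ^ f(e2) = (4*e1 + 2*e2) ^ (3*e1 - 4*e2)
= 4*(-4)*e12 + 2*3*e21
= (-16 - 6)*e12
= -22*e12
Coefficient = -22


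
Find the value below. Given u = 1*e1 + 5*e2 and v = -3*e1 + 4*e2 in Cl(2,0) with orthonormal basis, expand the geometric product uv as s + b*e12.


Expand: (1*e1 + 5*e2)(-3*e1 + 4*e2)
= 1*(-3)*e1e1 + 1*4*e1e2 + 5*(-3)*e2e1 + 5*4*e2e2
Using e1^2 = e2^2 = 1, e2e1 = -e1e2:
Scalar part s = 1*(-3) + 5*4 = -3 + 20 = 17
Bivector part b = 1*4 - 5*(-3) = 4 - (-15) = 19
uv = 17 + 19*e12


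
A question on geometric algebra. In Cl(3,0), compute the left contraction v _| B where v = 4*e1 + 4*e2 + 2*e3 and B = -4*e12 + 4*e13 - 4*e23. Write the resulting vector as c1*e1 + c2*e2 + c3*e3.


Left contraction v _| B = <vB>_1 (grade-1 part of the geometric product vB).
Using e1_|e12 = e2, e2_|e12 = -e1, e1_|e13 = e3, e3_|e13 = -e1, e2_|e23 = e3, e3_|e23 = -e2:
e1 coeff: -v2*b12 - v3*b13 = -(4)*(-4) - (2)*(4) = 8
e2 coeff: v1*b12 - v3*b23 = (4)*(-4) - (2)*(-4) = -8
e3 coeff: v1*b13 + v2*b23 = (4)*(4) + (4)*(-4) = 0
v _| B = 8*e1 - 8*e2 + 0*e3


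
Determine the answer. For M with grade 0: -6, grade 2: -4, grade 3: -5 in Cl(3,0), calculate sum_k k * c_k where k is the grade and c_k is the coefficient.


Grade-weighted sum = sum of grade_k * coefficient_k
0*(-6) = 0
2*(-4) = -8
3*(-5) = -15
Total = 0 + (-8) + (-15) = -23


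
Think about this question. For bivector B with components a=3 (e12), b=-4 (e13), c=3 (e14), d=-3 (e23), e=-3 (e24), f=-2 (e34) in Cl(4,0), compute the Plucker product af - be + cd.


Plucker relation: af - be + cd
a*f = 3*(-2) = -6
b*e = (-4)*(-3) = 12
c*d = 3*(-3) = -9
af - be + cd = -6 - 12 + (-9)
= -27


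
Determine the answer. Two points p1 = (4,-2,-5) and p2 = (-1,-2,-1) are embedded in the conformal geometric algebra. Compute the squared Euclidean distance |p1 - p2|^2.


p1 - p2 = (5, 0, -4)
|p1 - p2|^2 = 5^2 + 0^2 + (-4)^2
= 25 + 0 + 16
= 41


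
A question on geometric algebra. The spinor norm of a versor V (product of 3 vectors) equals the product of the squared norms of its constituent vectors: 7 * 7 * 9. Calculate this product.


Spinor norm N(V) = |v1|^2 * |v2|^2 * ... * |v3|^2
= 7 * 7 * 9
Running product: 7, 49, 441
N(V) = 441


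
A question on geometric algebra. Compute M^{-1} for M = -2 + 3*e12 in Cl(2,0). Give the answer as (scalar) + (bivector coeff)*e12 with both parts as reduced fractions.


M = -2 + 3*e12, where e12^2 = -1.
Since M commutes with its reverse ~M = a - b*e12, M * ~M = a^2 - b^2*e12^2 = a^2 + b^2.
So M^{-1} = ~M / (a^2 + b^2) = (a - b*e12)/(a^2 + b^2).
a^2 + b^2 = 4 + 9 = 13
Scalar part = -2/13 = -2/13
Bivector coeff = -3/13 = -3/13
M^{-1} = -2/13 - 3/13*e12


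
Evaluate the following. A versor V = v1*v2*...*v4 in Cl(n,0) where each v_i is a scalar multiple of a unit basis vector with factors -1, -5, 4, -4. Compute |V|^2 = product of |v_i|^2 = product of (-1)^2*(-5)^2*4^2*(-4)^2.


Each vector v_i has |v_i|^2 = s_i^2
Squared scales: (-1)^2 = 1, (-5)^2 = 25, 4^2 = 16, (-4)^2 = 16
|V|^2 = 1 * 25 * 16 * 16
= 6400


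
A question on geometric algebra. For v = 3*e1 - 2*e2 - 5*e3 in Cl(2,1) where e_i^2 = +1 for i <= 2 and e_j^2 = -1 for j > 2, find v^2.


v^2 = sum of c_i^2 * e_i^2
Positive signature terms (e_i^2 = +1): 3^2 + (-2)^2 = 13
Negative signature terms (e_j^2 = -1): (-5)^2 = 25
v^2 = 13 - 25 = -12


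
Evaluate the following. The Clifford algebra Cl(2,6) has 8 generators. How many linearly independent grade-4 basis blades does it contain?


Number of grade-k basis blades in Cl(p,q) with n = p + q is C(n, k).
n = 2 + 6 = 8
C(8, 4) = 8! / (4! * 4!)
= 40320 / (24 * 24)
= 70


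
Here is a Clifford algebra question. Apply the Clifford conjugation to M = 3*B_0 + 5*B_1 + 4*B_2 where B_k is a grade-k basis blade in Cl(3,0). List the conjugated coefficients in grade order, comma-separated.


Clifford conjugate sign for grade k: (-1)^(k(k+1)/2)
Grade 0: (-1)^(0*1/2) = (-1)^0 = 1, coeff 3 -> 3
Grade 1: (-1)^(1*2/2) = (-1)^1 = -1, coeff 5 -> -5
Grade 2: (-1)^(2*3/2) = (-1)^3 = -1, coeff 4 -> -4
Conjugated coefficients: 3, -5, -4


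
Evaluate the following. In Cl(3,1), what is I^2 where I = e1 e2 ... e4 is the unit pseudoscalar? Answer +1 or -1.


The pseudoscalar I = e1...e_n (product of all n generators) of Cl(p,q) satisfies I^2 = (-1)^(q + n(n-1)/2).
p = 3, q = 1, n = p + q = 4
n(n-1)/2 = 4 * 3 / 2 = 6
Exponent = q + n(n-1)/2 = 1 + 6 = 7
I^2 = (-1)^7 = -1


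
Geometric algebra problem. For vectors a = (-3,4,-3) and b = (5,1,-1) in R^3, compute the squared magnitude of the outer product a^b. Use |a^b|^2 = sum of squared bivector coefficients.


a wedge b = (a1*b2 - a2*b1)*e12 + (a1*b3 - a3*b1)*e13 + (a2*b3 - a3*b2)*e23
e12 coeff: (-3)*1 - 4*5 = -3 - 20 = -23
e13 coeff: (-3)*(-1) - (-3)*5 = 3 - (-15) = 18
e23 coeff: 4*(-1) - (-3)*1 = -4 - (-3) = -1
|a wedge b|^2 = (-23)^2 + 18^2 + (-1)^2
= 529 + 324 + 1
= 854


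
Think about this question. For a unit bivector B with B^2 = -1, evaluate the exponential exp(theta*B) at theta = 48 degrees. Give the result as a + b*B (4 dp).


For a unit bivector B with B^2 = -1, the exponential series gives
e^(theta*B) = cos(theta) + sin(theta)*B (the GA analogue of Euler's formula).
theta = 48 degrees = 0.837758 rad
cos(48 deg) = 0.6691
sin(48 deg) = 0.7431
exp(theta*B) = 0.6691 + 0.7431*B


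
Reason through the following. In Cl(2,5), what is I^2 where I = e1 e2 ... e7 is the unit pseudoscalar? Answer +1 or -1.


The pseudoscalar I = e1...e_n (product of all n generators) of Cl(p,q) satisfies I^2 = (-1)^(q + n(n-1)/2).
p = 2, q = 5, n = p + q = 7
n(n-1)/2 = 7 * 6 / 2 = 21
Exponent = q + n(n-1)/2 = 5 + 21 = 26
I^2 = (-1)^26 = +1


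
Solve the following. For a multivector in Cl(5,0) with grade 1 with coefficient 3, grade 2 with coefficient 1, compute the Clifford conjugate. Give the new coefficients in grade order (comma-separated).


Clifford conjugate sign for grade k: (-1)^(k(k+1)/2)
Grade 1: (-1)^(1*2/2) = (-1)^1 = -1, coeff 3 -> -3
Grade 2: (-1)^(2*3/2) = (-1)^3 = -1, coeff 1 -> -1
Conjugated coefficients: -3, -1


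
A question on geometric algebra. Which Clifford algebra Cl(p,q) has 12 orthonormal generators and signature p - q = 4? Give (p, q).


We need p + q = 12 and p - q = 4.
Adding: 2p = 12 + 4 = 16, so p = 8.
Then q = 12 - 8 = 4.
(p, q) = (8, 4)


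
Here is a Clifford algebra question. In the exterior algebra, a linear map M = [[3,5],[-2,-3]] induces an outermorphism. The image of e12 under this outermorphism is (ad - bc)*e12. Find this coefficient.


The outermorphism of a linear map f sends e1^e2 to f(e1)^f(e2).
f(e1) = 3*e1 - 2*e2
f(e2) = 5*e1 - 3*e2
f(e1) ^ f(e2) = (3*e1 - 2*e2) ^ (5*e1 - 3*e2)
= 3*(-3)*e12 + (-2)*5*e21
= (-9 - (-10))*e12
= 1*e12
Coefficient = 1


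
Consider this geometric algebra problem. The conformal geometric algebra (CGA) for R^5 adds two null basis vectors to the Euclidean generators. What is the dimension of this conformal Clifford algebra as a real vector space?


The conformal model of R^5 uses Cl(6,1): the 5 Euclidean generators plus two extra orthogonal generators e+ (e+^2 = +1) and e- (e-^2 = -1), from which the null vectors e0, einf are built.
Number of generators m = 5 + 2 = 7.
dim Cl(p,q) = 2^m = 2^7 = 128


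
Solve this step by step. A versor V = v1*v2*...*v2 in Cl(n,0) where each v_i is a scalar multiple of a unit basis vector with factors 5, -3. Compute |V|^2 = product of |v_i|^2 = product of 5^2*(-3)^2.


Each vector v_i has |v_i|^2 = s_i^2
Squared scales: 5^2 = 25, (-3)^2 = 9
|V|^2 = 25 * 9
= 225


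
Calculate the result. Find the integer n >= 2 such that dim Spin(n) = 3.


dim Spin(n) = dim so(n) = n(n-1)/2.
Solve n(n-1)/2 = 3, i.e. n^2 - n - 6 = 0.
Discriminant = 1 + 8*3 = 25
n = (1 + sqrt(25))/2 = (1 + 5)/2 = 3


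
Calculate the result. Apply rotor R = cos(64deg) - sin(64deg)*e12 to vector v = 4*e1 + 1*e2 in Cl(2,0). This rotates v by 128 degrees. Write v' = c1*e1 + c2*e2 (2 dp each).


Rotor R = cos(64deg) - sin(64deg)*e12
Rotation angle theta = 2 * 64 = 128 degrees
v' = R*v*~R rotates v by theta.
cos(128deg) = -0.6157, sin(128deg) = 0.7880
v'_1 = 4*cos(128deg) - 1*sin(128deg)
= 4*(-0.6157) - 1*0.7880
= -3.25
v'_2 = 4*sin(128deg) + 1*cos(128deg)
= 4*0.7880 + 1*(-0.6157)
= 2.54
v' = -3.25*e1 + 2.54*e2


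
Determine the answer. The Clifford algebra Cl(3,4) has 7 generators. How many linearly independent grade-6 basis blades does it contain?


Number of grade-k basis blades in Cl(p,q) with n = p + q is C(n, k).
n = 3 + 4 = 7
C(7, 6) = 7! / (6! * 1!)
= 5040 / (720 * 1)
= 7


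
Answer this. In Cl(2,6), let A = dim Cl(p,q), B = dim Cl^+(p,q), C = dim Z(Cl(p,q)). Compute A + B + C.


n = 2 + 6 = 8
Total dim = 2^8 = 256
Even subalgebra dim = 2^7 = 128
n is even, so center dim = 1
Sum = 256 + 128 + 1 = 385


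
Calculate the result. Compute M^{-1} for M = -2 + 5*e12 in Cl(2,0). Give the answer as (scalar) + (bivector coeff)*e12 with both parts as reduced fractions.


M = -2 + 5*e12, where e12^2 = -1.
Since M commutes with its reverse ~M = a - b*e12, M * ~M = a^2 - b^2*e12^2 = a^2 + b^2.
So M^{-1} = ~M / (a^2 + b^2) = (a - b*e12)/(a^2 + b^2).
a^2 + b^2 = 4 + 25 = 29
Scalar part = -2/29 = -2/29
Bivector coeff = -5/29 = -5/29
M^{-1} = -2/29 - 5/29*e12


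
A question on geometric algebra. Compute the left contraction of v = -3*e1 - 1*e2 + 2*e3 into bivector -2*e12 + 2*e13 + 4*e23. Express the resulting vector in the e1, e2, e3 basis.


Left contraction v _| B = <vB>_1 (grade-1 part of the geometric product vB).
Using e1_|e12 = e2, e2_|e12 = -e1, e1_|e13 = e3, e3_|e13 = -e1, e2_|e23 = e3, e3_|e23 = -e2:
e1 coeff: -v2*b12 - v3*b13 = -(-1)*(-2) - (2)*(2) = -6
e2 coeff: v1*b12 - v3*b23 = (-3)*(-2) - (2)*(4) = -2
e3 coeff: v1*b13 + v2*b23 = (-3)*(2) + (-1)*(4) = -10
v _| B = -6*e1 - 2*e2 - 10*e3


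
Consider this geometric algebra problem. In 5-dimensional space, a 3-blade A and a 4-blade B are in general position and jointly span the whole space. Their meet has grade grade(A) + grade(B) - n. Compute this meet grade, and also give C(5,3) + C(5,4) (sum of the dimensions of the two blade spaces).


Meet grade = grade(A) + grade(B) - n
= 3 + 4 - 5 = 2
C(5,3) = 10
C(5,4) = 5
dim_A + dim_B = 10 + 5 = 15


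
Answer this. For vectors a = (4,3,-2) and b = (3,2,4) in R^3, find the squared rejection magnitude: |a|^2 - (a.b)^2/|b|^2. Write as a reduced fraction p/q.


|a|^2 = 4^2 + 3^2 + (-2)^2 = 29
|b|^2 = 3^2 + 2^2 + 4^2 = 29
a . b = 4*3 + 3*2 + (-2)*4 = 10
(a.b)^2 = 10^2 = 100
|rej|^2 = 29 - 100/29
= (841 - 100)/29
= 741/29
In lowest terms: 741/29


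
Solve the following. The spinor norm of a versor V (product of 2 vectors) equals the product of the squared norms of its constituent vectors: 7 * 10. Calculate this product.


Spinor norm N(V) = |v1|^2 * |v2|^2 * ... * |v2|^2
= 7 * 10
Running product: 7, 70
N(V) = 70


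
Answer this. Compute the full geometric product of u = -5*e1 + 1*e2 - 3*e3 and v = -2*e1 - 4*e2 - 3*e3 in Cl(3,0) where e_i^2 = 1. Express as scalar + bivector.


In Cl(3,0): e_i^2 = 1, e_ie_j = -e_je_i for i != j.
Scalar part = u . v = (-5)*(-2) + 1*(-4) + (-3)*(-3)
= 10 + (-4) + 9 = 15
e12 coeff = (-5)*(-4) - 1*(-2) = 20 - (-2) = 22
e13 coeff = (-5)*(-3) - (-3)*(-2) = 15 - 6 = 9
e23 coeff = 1*(-3) - (-3)*(-4) = -3 - 12 = -15
uv = 15 + 22*e12 + 9*e13 - 15*e23


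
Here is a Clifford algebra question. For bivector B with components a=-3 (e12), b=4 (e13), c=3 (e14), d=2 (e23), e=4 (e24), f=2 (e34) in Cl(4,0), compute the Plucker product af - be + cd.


Plucker relation: af - be + cd
a*f = (-3)*2 = -6
b*e = 4*4 = 16
c*d = 3*2 = 6
af - be + cd = -6 - 16 + 6
= -16


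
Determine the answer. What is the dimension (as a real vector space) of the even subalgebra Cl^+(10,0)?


Even subalgebra dimension = 2^(n-1)
n = 10 + 0 = 10
2^(10 - 1) = 2^9 = 512
Verification: sum of C(10,k) for even k = 1 + 45 + 210 + 210 + 45 + 1 = 512
Result = 512


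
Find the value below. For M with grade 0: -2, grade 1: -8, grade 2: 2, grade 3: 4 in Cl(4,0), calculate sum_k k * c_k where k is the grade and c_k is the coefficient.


Grade-weighted sum = sum of grade_k * coefficient_k
0*(-2) = 0
1*(-8) = -8
2*2 = 4
3*4 = 12
Total = 0 + (-8) + 4 + 12 = 8


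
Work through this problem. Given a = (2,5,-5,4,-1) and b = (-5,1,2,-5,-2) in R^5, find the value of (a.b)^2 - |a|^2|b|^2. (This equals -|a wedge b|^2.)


a . b = 2*(-5) + 5*1 + (-5)*2 + 4*(-5) + (-1)*(-2)
= -10 + 5 + (-10) + (-20) + 2 = -33
|a|^2 = 2^2 + 5^2 + (-5)^2 + 4^2 + (-1)^2 = 71
|b|^2 = (-5)^2 + 1^2 + 2^2 + (-5)^2 + (-2)^2 = 59
(a.b)^2 = (-33)^2 = 1089
|a|^2 * |b|^2 = 71 * 59 = 4189
Result = 1089 - 4189 = -3100


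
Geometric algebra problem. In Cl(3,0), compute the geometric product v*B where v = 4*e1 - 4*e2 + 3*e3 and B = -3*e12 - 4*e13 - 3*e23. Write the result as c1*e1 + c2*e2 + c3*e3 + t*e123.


vB has grade-1 (vector) and grade-3 (trivector) parts: vB = (v _| B) + (v ^ B).
Vector part <vB>_1:
  e1: -v2*b12 - v3*b13 = -(-4)*(-3) - (3)*(-4) = 0
  e2: v1*b12 - v3*b23 = (4)*(-3) - (3)*(-3) = -3
  e3: v1*b13 + v2*b23 = (4)*(-4) + (-4)*(-3) = -4
Trivector part <vB>_3:
  e123: v1*b23 - v2*b13 + v3*b12 = (4)*(-3) - (-4)*(-4) + (3)*(-3) = -37
vB = 0*e1 - 3*e2 - 4*e3 - 37*e123


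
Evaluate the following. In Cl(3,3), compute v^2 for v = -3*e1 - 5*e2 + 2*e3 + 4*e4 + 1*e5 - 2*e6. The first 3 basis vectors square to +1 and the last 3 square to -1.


v^2 = sum of c_i^2 * e_i^2
Positive signature terms (e_i^2 = +1): (-3)^2 + (-5)^2 + 2^2 = 38
Negative signature terms (e_j^2 = -1): 4^2 + 1^2 + (-2)^2 = 21
v^2 = 38 - 21 = 17


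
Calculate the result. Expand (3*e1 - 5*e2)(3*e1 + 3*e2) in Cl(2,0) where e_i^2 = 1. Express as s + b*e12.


Expand: (3*e1 - 5*e2)(3*e1 + 3*e2)
= 3*3*e1e1 + 3*3*e1e2 + (-5)*3*e2e1 + (-5)*3*e2e2
Using e1^2 = e2^2 = 1, e2e1 = -e1e2:
Scalar part s = 3*3 + (-5)*3 = 9 + (-15) = -6
Bivector part b = 3*3 - (-5)*3 = 9 - (-15) = 24
uv = -6 + 24*e12


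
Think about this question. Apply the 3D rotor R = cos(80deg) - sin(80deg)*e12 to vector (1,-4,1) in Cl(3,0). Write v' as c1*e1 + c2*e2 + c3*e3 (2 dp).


Rotor R = cos(80deg) - sin(80deg)*e12
Rotation angle theta = 2 * 80 = 160 degrees in the e12 plane (e1 -> e2).
The component perpendicular to the plane (e3) is invariant: v'_3 = v3 = 1.00
cos(160deg) = -0.9397, sin(160deg) = 0.3420
v'_1 = v1*cos(theta) - v2*sin(theta) = 1*(-0.9397) - (-4)*0.3420 = 0.43
v'_2 = v1*sin(theta) + v2*cos(theta) = 1*0.3420 + (-4)*(-0.9397) = 4.10
v' = 0.43*e1 + 4.10*e2 + 1.00*e3


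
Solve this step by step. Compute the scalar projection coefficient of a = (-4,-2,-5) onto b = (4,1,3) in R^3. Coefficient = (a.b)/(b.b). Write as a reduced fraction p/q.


Projection coefficient = (a . b) / (b . b)
a . b = (-4)*4 + (-2)*1 + (-5)*3
= -16 + (-2) + (-15) = -33
b . b = 4^2 + 1^2 + 3^2
= 16 + 1 + 9 = 26
Coefficient = -33/26
In lowest terms: -33/26


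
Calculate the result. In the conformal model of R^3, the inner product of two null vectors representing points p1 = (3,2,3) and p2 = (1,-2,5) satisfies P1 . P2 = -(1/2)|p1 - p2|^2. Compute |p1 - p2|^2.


p1 - p2 = (2, 4, -2)
|p1 - p2|^2 = 2^2 + 4^2 + (-2)^2
= 4 + 16 + 4
= 24


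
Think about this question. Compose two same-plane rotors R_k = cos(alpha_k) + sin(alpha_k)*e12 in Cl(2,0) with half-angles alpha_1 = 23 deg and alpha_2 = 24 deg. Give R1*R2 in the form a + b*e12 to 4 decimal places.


Same-plane rotors commute and their half-angles add:
R1*R2 = cos(a1 + a2) + sin(a1 + a2)*e12.
a1 + a2 = 23 + 24 = 47 deg
cos(47 deg) = 0.6820
sin(47 deg) = 0.7314
R1*R2 = 0.6820 + 0.7314*e12


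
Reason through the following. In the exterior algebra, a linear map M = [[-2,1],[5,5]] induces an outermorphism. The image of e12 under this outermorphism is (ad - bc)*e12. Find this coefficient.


The outermorphism of a linear map f sends e1^e2 to f(e1)^f(e2).
f(e1) = -2*e1 + 5*e2
f(e2) = 1*e1 + 5*e2
f(e1) ^ f(e2) = (-2*e1 + 5*e2) ^ (1*e1 + 5*e2)
= (-2)*5*e12 + 5*1*e21
= (-10 - 5)*e12
= -15*e12
Coefficient = -15


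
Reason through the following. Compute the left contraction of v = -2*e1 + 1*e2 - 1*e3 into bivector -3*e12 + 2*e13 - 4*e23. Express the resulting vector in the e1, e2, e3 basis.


Left contraction v _| B = <vB>_1 (grade-1 part of the geometric product vB).
Using e1_|e12 = e2, e2_|e12 = -e1, e1_|e13 = e3, e3_|e13 = -e1, e2_|e23 = e3, e3_|e23 = -e2:
e1 coeff: -v2*b12 - v3*b13 = -(1)*(-3) - (-1)*(2) = 5
e2 coeff: v1*b12 - v3*b23 = (-2)*(-3) - (-1)*(-4) = 2
e3 coeff: v1*b13 + v2*b23 = (-2)*(2) + (1)*(-4) = -8
v _| B = 5*e1 + 2*e2 - 8*e3
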